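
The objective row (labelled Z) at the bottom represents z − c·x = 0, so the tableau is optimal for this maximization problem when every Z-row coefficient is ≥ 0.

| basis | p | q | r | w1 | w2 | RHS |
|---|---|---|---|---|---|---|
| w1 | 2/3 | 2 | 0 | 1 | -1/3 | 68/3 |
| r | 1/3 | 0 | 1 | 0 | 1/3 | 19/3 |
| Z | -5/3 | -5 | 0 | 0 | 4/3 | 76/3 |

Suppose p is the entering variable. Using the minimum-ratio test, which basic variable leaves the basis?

r

Column p entries and ratios — w1: (68/3)/(2/3) = 34; r: (19/3)/(1/3) = 19.
Smallest ratio is 19 in the row of r, so r leaves.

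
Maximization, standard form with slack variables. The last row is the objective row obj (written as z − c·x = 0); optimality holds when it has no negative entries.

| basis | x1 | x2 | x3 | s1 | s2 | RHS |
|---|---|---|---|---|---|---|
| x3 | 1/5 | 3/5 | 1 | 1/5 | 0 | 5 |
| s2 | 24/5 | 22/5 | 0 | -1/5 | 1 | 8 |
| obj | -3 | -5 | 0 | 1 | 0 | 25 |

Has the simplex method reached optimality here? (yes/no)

The obj-row has a negative entry -5 in column x2, so it is not optimal.

no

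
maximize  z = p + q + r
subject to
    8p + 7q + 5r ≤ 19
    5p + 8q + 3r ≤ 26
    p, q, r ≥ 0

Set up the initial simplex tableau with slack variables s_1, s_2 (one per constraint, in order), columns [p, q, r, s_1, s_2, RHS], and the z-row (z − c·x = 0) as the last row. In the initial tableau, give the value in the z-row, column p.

-1

The z-row carries the negated objective coefficients: the p entry is -1.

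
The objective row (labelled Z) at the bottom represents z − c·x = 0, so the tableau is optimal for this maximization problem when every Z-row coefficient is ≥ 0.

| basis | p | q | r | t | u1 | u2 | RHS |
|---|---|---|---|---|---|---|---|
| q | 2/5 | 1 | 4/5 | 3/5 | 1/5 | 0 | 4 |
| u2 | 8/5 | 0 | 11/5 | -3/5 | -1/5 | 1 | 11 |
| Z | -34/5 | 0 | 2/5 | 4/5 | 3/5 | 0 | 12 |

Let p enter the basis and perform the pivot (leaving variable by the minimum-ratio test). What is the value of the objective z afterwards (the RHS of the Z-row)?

235/4

Ratio test on column p — row 1: 4/(2/5) = 10; row 2: 11/(8/5) = 55/8. Minimum is 55/8 at row 2 (u2 leaves); pivot element 8/5.
Pivot on row 2; the Z-row RHS becomes 12 − (-34/5)·(55/8) = 235/4.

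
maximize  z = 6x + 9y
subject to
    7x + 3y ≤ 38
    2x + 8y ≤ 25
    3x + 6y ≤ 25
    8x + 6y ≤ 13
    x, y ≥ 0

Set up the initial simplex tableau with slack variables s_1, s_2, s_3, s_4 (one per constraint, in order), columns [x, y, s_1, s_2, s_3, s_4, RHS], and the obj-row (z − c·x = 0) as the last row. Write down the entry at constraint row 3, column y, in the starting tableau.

6

Constraint 3 has coefficient 6 on y.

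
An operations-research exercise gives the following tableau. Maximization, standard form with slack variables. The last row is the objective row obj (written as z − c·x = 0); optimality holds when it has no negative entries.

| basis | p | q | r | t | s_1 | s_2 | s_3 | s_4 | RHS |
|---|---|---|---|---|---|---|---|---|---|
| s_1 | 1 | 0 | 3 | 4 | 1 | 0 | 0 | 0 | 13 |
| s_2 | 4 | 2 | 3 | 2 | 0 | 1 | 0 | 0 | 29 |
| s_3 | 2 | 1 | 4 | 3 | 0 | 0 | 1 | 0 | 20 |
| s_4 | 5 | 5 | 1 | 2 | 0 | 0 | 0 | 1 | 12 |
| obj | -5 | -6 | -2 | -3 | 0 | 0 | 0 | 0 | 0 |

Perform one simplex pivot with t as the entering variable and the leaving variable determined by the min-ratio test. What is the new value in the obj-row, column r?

Ratio test on column t — row 1: 13/4 = 13/4; row 2: 29/2 = 29/2; row 3: 20/3 = 20/3; row 4: 12/2 = 6. Minimum is 13/4 at row 1 (s_1 leaves); pivot element 4.
Divide row 1 by 4; eliminate column t from the other rows.
obj-row update in column r: -2 − (-3)·(3/4) = 1/4.

1/4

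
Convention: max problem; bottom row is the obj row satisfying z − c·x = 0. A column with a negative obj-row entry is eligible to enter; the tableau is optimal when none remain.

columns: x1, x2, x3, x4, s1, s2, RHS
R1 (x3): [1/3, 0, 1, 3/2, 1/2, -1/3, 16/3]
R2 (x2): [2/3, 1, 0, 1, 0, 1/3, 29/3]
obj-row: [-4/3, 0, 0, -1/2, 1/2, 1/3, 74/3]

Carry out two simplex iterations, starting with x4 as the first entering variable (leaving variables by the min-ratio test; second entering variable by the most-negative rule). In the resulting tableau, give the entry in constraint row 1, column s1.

Ratio test on column x4 — row 1: (16/3)/(3/2) = 32/9; row 2: (29/3)/1 = 29/3. Minimum is 32/9 at row 1 (x3 leaves); pivot element 3/2.
Divide row 1 by 3/2; eliminate column x4 from the other rows.
Second iteration: most negative obj-row entry is -11/9 in column x1, so x1 enters.
Ratio test on column x1 — row 1: (32/9)/(2/9) = 16; row 2: (55/9)/(4/9) = 55/4. Minimum is 55/4 at row 2 (x2 leaves); pivot element 4/9.
Divide row 2 by 4/9; eliminate column x1 from the other rows.
After both pivots, the entry at constraint row 1, column s1 is 1/2.

1/2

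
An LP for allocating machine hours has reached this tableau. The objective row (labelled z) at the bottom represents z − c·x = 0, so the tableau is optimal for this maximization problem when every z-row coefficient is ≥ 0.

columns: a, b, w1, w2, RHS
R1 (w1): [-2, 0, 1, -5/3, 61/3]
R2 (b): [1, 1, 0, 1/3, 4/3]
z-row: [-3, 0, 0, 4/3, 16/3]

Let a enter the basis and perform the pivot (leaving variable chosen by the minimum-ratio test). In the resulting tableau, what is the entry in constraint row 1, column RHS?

23

Ratio test on column a — row 1: entry -2 ≤ 0; row 2: (4/3)/1 = 4/3. Minimum is 4/3 at row 2 (b leaves); pivot element 1.
Divide row 2 by 1; eliminate column a from the other rows.
Row 1 update in column RHS: 61/3 − (-2)·(4/3) = 23.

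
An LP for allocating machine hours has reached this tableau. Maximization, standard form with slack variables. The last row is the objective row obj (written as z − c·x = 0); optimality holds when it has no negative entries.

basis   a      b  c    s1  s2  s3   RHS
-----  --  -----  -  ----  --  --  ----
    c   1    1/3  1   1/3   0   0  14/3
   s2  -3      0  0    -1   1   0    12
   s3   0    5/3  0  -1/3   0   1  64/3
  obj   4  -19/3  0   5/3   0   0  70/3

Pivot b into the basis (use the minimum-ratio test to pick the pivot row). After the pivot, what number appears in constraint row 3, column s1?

-1/5

Ratio test on column b — row 1: (14/3)/(1/3) = 14; row 2: entry 0 ≤ 0; row 3: (64/3)/(5/3) = 64/5. Minimum is 64/5 at row 3 (s3 leaves); pivot element 5/3.
Divide row 3 by 5/3; eliminate column b from the other rows.
In the new row 3, the s1 entry is the old entry divided by the pivot: (-1/3)/(5/3) = -1/5.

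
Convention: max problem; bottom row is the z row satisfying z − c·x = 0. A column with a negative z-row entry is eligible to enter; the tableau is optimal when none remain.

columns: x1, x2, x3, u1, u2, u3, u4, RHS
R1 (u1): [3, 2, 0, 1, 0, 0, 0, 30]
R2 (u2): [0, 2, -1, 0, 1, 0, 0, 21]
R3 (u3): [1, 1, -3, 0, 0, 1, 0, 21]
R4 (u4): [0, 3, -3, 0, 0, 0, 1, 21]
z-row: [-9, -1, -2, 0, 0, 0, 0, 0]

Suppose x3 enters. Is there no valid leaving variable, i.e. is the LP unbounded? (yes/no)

yes

Every constraint-row entry in column x3 is ≤ 0, so increasing x3 is unbounded.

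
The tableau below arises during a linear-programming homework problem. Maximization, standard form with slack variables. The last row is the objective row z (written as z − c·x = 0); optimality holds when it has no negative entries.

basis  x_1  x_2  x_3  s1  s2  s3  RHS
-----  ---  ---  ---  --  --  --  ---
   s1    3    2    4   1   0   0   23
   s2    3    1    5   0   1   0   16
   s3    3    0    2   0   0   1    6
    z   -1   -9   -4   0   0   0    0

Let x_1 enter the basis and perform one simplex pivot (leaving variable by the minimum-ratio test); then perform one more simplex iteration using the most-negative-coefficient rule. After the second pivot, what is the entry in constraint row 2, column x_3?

Ratio test on column x_1 — row 1: 23/3 = 23/3; row 2: 16/3 = 16/3; row 3: 6/3 = 2. Minimum is 2 at row 3 (s3 leaves); pivot element 3.
Divide row 3 by 3; eliminate column x_1 from the other rows.
Second iteration: most negative z-row entry is -9 in column x_2, so x_2 enters.
Ratio test on column x_2 — row 1: 17/2 = 17/2; row 2: 10/1 = 10; row 3: entry 0 ≤ 0. Minimum is 17/2 at row 1 (s1 leaves); pivot element 2.
Divide row 1 by 2; eliminate column x_2 from the other rows.
After both pivots, the entry at constraint row 2, column x_3 is 2.

2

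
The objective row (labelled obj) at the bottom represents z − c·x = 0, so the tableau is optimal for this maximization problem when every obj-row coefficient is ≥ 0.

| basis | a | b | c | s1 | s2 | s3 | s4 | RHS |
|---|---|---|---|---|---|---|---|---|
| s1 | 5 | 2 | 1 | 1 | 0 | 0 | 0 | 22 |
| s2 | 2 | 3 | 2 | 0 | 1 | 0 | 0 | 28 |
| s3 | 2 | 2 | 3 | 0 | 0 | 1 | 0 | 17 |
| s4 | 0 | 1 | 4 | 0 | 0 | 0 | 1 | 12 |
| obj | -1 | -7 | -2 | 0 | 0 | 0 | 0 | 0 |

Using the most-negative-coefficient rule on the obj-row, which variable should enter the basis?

b

Negative obj-row entries: a: -1, b: -7, c: -2.
The most negative is -7 in column b, so b enters.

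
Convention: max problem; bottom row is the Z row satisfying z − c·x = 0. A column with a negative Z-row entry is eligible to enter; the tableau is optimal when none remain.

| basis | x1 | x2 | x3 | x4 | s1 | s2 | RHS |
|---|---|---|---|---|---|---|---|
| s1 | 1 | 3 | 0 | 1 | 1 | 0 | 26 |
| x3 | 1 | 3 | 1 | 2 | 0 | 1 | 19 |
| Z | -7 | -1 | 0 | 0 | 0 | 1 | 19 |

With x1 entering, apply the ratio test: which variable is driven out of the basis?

x3

Column x1 entries and ratios — s1: 26/1 = 26; x3: 19/1 = 19.
Smallest ratio is 19 in the row of x3, so x3 leaves.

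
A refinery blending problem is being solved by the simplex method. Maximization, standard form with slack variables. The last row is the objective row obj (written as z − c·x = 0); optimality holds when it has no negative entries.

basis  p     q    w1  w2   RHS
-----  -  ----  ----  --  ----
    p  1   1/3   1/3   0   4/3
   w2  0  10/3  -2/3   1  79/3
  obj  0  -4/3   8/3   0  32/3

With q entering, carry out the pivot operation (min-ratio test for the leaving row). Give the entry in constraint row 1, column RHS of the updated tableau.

4

Ratio test on column q — row 1: (4/3)/(1/3) = 4; row 2: (79/3)/(10/3) = 79/10. Minimum is 4 at row 1 (p leaves); pivot element 1/3.
Divide row 1 by 1/3; eliminate column q from the other rows.
In the new row 1, the RHS entry is the old entry divided by the pivot: (4/3)/(1/3) = 4.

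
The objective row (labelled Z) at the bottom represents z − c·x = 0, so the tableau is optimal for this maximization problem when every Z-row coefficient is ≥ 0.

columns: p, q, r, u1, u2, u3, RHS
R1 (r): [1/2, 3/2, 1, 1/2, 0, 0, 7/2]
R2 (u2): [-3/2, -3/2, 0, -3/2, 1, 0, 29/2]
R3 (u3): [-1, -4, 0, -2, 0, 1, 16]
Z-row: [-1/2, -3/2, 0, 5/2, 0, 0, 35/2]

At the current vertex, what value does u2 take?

u2 is basic (row 2); its value is the RHS of that row, 29/2.

29/2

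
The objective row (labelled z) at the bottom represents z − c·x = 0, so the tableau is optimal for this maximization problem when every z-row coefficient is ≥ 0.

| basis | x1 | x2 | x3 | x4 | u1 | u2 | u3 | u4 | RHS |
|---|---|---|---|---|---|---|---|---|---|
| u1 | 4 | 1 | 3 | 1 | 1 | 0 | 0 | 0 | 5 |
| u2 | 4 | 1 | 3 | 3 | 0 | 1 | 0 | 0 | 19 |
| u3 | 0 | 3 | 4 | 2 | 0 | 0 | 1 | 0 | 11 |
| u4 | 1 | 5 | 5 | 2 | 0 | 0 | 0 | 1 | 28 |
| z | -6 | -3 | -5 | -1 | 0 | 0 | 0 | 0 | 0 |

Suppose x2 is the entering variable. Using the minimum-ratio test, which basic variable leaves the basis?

u3

Column x2 entries and ratios — u1: 5/1 = 5; u2: 19/1 = 19; u3: 11/3 = 11/3; u4: 28/5 = 28/5.
Smallest ratio is 11/3 in the row of u3, so u3 leaves.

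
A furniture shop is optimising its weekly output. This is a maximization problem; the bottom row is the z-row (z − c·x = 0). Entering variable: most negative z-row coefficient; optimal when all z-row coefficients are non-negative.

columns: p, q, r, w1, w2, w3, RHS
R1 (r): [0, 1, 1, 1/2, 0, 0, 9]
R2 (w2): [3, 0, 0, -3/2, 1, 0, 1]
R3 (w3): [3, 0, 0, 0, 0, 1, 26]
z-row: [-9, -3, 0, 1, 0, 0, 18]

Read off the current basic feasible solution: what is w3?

w3 is basic (row 3); its value is the RHS of that row, 26.

26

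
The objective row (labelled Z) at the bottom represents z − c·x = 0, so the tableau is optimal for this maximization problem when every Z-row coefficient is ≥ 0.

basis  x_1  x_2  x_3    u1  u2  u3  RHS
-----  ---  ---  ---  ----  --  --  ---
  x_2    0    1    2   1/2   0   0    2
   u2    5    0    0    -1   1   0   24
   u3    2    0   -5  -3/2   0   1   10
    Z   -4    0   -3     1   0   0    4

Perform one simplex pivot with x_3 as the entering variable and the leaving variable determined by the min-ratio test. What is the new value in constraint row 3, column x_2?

Ratio test on column x_3 — row 1: 2/2 = 1; row 2: entry 0 ≤ 0; row 3: entry -5 ≤ 0. Minimum is 1 at row 1 (x_2 leaves); pivot element 2.
Divide row 1 by 2; eliminate column x_3 from the other rows.
Row 3 update in column x_2: 0 − (-5)·(1/2) = 5/2.

5/2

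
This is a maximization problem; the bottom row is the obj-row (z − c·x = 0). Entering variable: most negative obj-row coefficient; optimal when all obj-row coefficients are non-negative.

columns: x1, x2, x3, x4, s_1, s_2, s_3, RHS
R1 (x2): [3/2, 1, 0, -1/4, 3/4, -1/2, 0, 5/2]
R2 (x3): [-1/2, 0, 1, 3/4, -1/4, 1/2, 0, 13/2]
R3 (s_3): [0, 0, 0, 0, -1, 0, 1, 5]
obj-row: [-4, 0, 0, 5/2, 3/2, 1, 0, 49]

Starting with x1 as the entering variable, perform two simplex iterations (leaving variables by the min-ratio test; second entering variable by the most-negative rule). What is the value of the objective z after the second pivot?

63

Ratio test on column x1 — row 1: (5/2)/(3/2) = 5/3; row 2: entry -1/2 ≤ 0; row 3: entry 0 ≤ 0. Minimum is 5/3 at row 1 (x2 leaves); pivot element 3/2.
Pivot on row 1; the obj-row RHS becomes 49 − (-4)·(5/3) = 167/3.
Next entering variable (most negative obj-row entry -1/3): s_2.
Ratio test on column s_2 — row 1: entry -1/3 ≤ 0; row 2: (22/3)/(1/3) = 22; row 3: entry 0 ≤ 0. Minimum is 22 at row 2 (x3 leaves); pivot element 1/3.
After the second pivot the obj-row RHS is 167/3 − (-1/3)·22 = 63.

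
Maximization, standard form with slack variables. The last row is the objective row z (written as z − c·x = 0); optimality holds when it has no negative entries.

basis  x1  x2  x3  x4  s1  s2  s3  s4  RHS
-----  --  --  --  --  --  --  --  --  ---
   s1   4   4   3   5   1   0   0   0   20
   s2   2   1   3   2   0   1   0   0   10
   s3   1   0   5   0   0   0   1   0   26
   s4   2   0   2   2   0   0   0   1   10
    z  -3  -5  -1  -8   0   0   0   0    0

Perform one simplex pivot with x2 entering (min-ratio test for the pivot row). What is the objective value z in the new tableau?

25

Ratio test on column x2 — row 1: 20/4 = 5; row 2: 10/1 = 10; row 3: entry 0 ≤ 0; row 4: entry 0 ≤ 0. Minimum is 5 at row 1 (s1 leaves); pivot element 4.
Pivot on row 1; the z-row RHS becomes 0 − (-5)·5 = 25.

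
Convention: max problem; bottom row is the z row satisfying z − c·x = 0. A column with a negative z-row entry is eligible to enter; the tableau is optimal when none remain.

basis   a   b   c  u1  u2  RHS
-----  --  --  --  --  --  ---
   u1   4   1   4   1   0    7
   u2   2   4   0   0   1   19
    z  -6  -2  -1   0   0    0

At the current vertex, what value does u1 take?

u1 is basic (row 1); its value is the RHS of that row, 7.

7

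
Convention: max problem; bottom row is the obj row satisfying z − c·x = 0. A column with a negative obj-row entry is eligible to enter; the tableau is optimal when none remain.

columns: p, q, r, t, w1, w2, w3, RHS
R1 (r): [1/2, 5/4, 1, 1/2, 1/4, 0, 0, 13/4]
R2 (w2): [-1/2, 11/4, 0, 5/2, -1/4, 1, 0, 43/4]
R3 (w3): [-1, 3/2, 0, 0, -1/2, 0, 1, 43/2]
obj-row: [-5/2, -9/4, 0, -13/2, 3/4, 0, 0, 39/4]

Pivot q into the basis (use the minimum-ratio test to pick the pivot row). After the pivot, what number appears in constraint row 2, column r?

Ratio test on column q — row 1: (13/4)/(5/4) = 13/5; row 2: (43/4)/(11/4) = 43/11; row 3: (43/2)/(3/2) = 43/3. Minimum is 13/5 at row 1 (r leaves); pivot element 5/4.
Divide row 1 by 5/4; eliminate column q from the other rows.
Row 2 update in column r: 0 − (11/4)·(4/5) = -11/5.

-11/5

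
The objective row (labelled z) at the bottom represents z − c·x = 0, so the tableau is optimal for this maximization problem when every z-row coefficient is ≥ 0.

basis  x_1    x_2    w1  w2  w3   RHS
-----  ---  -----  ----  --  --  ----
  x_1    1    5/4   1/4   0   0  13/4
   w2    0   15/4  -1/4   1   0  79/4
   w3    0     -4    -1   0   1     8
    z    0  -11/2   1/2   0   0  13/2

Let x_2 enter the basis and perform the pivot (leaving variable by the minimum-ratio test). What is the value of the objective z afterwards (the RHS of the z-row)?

Ratio test on column x_2 — row 1: (13/4)/(5/4) = 13/5; row 2: (79/4)/(15/4) = 79/15; row 3: entry -4 ≤ 0. Minimum is 13/5 at row 1 (x_1 leaves); pivot element 5/4.
Pivot on row 1; the z-row RHS becomes 13/2 − (-11/2)·(13/5) = 104/5.

104/5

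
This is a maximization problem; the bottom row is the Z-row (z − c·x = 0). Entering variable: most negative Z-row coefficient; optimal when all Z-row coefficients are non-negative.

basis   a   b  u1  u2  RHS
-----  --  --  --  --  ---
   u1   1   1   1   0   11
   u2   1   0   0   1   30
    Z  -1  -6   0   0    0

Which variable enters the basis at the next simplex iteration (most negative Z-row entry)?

Negative Z-row entries: a: -1, b: -6.
The most negative is -6 in column b, so b enters.

b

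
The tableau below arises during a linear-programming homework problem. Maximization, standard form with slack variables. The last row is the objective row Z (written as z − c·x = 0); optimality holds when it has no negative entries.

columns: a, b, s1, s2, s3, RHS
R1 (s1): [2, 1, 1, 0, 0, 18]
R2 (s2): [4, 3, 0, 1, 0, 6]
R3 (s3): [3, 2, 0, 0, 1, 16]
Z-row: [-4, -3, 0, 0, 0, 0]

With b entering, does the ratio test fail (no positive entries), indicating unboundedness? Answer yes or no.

Column b has positive entries in row(s) 1, 2, 3, so the ratio test bounds it — not unbounded.

no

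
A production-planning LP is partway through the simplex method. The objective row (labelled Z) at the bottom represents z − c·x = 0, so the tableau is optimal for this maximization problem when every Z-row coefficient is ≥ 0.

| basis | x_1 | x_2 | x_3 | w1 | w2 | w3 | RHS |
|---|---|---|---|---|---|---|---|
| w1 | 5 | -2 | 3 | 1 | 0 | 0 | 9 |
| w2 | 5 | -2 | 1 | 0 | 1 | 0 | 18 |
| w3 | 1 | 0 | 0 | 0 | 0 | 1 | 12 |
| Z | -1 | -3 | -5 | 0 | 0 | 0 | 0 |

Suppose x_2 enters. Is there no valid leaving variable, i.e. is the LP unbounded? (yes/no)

Every constraint-row entry in column x_2 is ≤ 0, so increasing x_2 is unbounded.

yes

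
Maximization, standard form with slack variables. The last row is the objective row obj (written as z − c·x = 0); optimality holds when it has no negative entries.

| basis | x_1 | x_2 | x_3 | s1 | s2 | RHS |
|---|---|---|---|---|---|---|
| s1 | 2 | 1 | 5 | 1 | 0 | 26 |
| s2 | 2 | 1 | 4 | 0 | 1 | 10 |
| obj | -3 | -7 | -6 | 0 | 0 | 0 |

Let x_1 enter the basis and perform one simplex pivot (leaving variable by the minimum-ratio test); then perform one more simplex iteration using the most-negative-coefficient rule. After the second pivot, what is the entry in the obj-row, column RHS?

70

Ratio test on column x_1 — row 1: 26/2 = 13; row 2: 10/2 = 5. Minimum is 5 at row 2 (s2 leaves); pivot element 2.
Divide row 2 by 2; eliminate column x_1 from the other rows.
Second iteration: most negative obj-row entry is -11/2 in column x_2, so x_2 enters.
Ratio test on column x_2 — row 1: entry 0 ≤ 0; row 2: 5/(1/2) = 10. Minimum is 10 at row 2 (x_1 leaves); pivot element 1/2.
Divide row 2 by 1/2; eliminate column x_2 from the other rows.
After both pivots, the entry at the obj-row, column RHS is 70.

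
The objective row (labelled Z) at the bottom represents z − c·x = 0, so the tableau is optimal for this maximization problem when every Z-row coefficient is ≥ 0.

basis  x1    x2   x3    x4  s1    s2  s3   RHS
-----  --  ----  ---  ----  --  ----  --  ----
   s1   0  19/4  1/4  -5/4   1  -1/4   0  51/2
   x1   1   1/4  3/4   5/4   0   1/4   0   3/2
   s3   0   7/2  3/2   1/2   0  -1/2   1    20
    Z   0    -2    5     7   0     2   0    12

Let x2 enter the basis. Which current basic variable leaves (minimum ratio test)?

Column x2 entries and ratios — s1: (51/2)/(19/4) = 102/19; x1: (3/2)/(1/4) = 6; s3: 20/(7/2) = 40/7.
Smallest ratio is 102/19 in the row of s1, so s1 leaves.

s1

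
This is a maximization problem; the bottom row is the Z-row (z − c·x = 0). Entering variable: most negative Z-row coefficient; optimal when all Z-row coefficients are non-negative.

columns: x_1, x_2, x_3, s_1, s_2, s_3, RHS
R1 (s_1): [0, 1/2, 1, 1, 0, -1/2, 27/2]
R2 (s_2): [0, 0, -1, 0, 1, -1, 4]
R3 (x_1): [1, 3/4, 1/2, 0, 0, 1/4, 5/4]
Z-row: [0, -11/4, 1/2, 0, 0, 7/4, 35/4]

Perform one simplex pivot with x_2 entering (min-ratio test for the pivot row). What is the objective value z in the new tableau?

Ratio test on column x_2 — row 1: (27/2)/(1/2) = 27; row 2: entry 0 ≤ 0; row 3: (5/4)/(3/4) = 5/3. Minimum is 5/3 at row 3 (x_1 leaves); pivot element 3/4.
Pivot on row 3; the Z-row RHS becomes 35/4 − (-11/4)·(5/3) = 40/3.

40/3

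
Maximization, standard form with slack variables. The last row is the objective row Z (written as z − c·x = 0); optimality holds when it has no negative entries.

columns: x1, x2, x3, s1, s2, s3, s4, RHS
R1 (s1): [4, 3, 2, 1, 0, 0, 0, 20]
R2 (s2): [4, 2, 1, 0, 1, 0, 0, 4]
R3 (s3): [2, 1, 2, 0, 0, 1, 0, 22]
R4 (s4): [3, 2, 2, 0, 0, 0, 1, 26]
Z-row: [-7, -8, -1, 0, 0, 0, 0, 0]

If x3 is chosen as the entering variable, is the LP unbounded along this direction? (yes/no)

Column x3 has positive entries in row(s) 1, 2, 3, 4, so the ratio test bounds it — not unbounded.

no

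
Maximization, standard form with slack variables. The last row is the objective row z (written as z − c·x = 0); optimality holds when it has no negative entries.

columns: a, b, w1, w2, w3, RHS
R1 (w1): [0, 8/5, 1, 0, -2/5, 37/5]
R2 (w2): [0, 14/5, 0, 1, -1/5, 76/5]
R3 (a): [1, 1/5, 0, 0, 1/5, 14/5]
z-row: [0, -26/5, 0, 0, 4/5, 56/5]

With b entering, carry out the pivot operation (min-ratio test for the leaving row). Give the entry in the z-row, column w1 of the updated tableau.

Ratio test on column b — row 1: (37/5)/(8/5) = 37/8; row 2: (76/5)/(14/5) = 38/7; row 3: (14/5)/(1/5) = 14. Minimum is 37/8 at row 1 (w1 leaves); pivot element 8/5.
Divide row 1 by 8/5; eliminate column b from the other rows.
z-row update in column w1: 0 − (-26/5)·(5/8) = 13/4.

13/4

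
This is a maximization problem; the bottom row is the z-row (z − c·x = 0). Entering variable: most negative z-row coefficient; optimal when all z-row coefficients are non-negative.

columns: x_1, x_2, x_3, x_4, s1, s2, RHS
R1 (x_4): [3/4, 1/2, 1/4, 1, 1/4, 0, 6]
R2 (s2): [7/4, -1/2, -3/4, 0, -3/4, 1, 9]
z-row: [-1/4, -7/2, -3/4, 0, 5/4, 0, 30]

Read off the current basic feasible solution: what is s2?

s2 is basic (row 2); its value is the RHS of that row, 9.

9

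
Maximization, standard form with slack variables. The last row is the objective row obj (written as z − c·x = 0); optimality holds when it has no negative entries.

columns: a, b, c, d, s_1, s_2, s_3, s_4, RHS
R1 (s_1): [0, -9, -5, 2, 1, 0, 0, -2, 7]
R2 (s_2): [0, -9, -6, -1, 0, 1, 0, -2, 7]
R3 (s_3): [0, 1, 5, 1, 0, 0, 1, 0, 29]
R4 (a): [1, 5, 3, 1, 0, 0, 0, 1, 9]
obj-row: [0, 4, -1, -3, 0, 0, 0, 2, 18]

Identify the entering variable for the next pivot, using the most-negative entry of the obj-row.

d

Negative obj-row entries: c: -1, d: -3.
The most negative is -3 in column d, so d enters.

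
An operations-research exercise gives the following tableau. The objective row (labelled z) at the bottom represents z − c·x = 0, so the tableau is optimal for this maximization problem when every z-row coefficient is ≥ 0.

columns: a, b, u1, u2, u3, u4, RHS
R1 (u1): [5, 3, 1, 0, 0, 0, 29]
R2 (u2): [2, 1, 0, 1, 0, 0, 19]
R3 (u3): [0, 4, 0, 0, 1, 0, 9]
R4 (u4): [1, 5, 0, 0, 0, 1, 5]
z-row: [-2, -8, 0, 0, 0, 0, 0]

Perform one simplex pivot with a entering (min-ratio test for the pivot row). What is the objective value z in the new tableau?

Ratio test on column a — row 1: 29/5 = 29/5; row 2: 19/2 = 19/2; row 3: entry 0 ≤ 0; row 4: 5/1 = 5. Minimum is 5 at row 4 (u4 leaves); pivot element 1.
Pivot on row 4; the z-row RHS becomes 0 − (-2)·5 = 10.

10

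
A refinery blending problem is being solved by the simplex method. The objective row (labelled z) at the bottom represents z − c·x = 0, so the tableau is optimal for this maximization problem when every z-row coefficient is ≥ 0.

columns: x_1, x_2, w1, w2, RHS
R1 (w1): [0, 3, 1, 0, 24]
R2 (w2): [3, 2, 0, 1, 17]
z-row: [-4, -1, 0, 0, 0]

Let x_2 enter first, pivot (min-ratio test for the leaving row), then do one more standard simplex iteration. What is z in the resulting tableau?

Ratio test on column x_2 — row 1: 24/3 = 8; row 2: 17/2 = 17/2. Minimum is 8 at row 1 (w1 leaves); pivot element 3.
Pivot on row 1; the z-row RHS becomes 0 − (-1)·8 = 8.
Next entering variable (most negative z-row entry -4): x_1.
Ratio test on column x_1 — row 1: entry 0 ≤ 0; row 2: 1/3 = 1/3. Minimum is 1/3 at row 2 (w2 leaves); pivot element 3.
After the second pivot the z-row RHS is 8 − (-4)·(1/3) = 28/3.

28/3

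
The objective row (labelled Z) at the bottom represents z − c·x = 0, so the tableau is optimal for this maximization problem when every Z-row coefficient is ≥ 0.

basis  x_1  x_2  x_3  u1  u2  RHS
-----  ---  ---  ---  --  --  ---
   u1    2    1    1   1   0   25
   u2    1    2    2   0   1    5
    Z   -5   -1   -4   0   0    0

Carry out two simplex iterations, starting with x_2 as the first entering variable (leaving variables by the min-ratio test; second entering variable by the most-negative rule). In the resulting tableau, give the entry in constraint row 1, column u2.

-2

Ratio test on column x_2 — row 1: 25/1 = 25; row 2: 5/2 = 5/2. Minimum is 5/2 at row 2 (u2 leaves); pivot element 2.
Divide row 2 by 2; eliminate column x_2 from the other rows.
Second iteration: most negative Z-row entry is -9/2 in column x_1, so x_1 enters.
Ratio test on column x_1 — row 1: (45/2)/(3/2) = 15; row 2: (5/2)/(1/2) = 5. Minimum is 5 at row 2 (x_2 leaves); pivot element 1/2.
Divide row 2 by 1/2; eliminate column x_1 from the other rows.
After both pivots, the entry at constraint row 1, column u2 is -2.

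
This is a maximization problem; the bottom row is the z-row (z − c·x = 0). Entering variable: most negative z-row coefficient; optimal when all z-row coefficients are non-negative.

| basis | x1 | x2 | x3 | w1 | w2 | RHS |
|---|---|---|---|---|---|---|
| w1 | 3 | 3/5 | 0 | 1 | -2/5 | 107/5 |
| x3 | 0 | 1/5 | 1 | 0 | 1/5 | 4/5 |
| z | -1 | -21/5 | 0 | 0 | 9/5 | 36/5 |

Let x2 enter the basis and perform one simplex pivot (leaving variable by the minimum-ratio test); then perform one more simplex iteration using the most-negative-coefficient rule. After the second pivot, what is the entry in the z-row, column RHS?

Ratio test on column x2 — row 1: (107/5)/(3/5) = 107/3; row 2: (4/5)/(1/5) = 4. Minimum is 4 at row 2 (x3 leaves); pivot element 1/5.
Divide row 2 by 1/5; eliminate column x2 from the other rows.
Second iteration: most negative z-row entry is -1 in column x1, so x1 enters.
Ratio test on column x1 — row 1: 19/3 = 19/3; row 2: entry 0 ≤ 0. Minimum is 19/3 at row 1 (w1 leaves); pivot element 3.
Divide row 1 by 3; eliminate column x1 from the other rows.
After both pivots, the entry at the z-row, column RHS is 91/3.

91/3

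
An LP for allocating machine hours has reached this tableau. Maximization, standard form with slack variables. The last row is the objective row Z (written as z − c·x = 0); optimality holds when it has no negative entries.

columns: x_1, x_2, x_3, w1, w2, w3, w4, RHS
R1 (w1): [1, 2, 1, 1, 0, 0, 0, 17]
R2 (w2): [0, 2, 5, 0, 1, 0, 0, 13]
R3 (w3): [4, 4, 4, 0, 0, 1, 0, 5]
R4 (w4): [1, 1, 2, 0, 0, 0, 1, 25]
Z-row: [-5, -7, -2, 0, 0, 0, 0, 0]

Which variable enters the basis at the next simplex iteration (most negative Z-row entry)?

x_2

Negative Z-row entries: x_1: -5, x_2: -7, x_3: -2.
The most negative is -7 in column x_2, so x_2 enters.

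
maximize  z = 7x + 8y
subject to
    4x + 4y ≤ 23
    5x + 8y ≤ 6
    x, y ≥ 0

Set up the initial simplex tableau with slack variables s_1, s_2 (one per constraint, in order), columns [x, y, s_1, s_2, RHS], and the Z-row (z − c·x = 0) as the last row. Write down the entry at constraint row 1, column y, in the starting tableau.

4

Constraint 1 has coefficient 4 on y.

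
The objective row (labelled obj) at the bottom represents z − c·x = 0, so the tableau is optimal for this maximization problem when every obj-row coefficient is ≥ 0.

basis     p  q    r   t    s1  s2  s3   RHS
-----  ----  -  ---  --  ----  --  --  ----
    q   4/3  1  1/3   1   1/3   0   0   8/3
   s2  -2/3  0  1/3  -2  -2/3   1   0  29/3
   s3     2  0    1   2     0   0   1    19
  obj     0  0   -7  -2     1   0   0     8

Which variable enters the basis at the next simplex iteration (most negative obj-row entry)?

r

Negative obj-row entries: r: -7, t: -2.
The most negative is -7 in column r, so r enters.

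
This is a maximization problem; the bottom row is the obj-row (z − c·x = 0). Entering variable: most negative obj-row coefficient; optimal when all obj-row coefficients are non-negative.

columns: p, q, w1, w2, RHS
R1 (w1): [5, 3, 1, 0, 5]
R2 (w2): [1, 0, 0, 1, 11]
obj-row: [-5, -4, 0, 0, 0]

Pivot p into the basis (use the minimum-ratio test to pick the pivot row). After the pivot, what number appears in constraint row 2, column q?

Ratio test on column p — row 1: 5/5 = 1; row 2: 11/1 = 11. Minimum is 1 at row 1 (w1 leaves); pivot element 5.
Divide row 1 by 5; eliminate column p from the other rows.
Row 2 update in column q: 0 − 1·(3/5) = -3/5.

-3/5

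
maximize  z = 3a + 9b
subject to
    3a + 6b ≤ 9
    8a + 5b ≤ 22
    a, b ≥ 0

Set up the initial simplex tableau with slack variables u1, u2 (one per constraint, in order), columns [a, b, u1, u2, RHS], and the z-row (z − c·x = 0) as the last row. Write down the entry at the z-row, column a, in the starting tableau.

The z-row carries the negated objective coefficients: the a entry is -3.

-3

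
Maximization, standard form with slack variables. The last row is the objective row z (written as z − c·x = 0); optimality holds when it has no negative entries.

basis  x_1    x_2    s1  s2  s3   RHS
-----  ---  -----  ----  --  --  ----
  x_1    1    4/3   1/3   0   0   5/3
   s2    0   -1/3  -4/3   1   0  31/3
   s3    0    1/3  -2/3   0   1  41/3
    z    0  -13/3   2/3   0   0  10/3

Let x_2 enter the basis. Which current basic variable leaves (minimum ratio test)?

x_1

Column x_2 entries and ratios — x_1: (5/3)/(4/3) = 5/4; s2: -1/3 ≤ 0, skip; s3: (41/3)/(1/3) = 41.
Smallest ratio is 5/4 in the row of x_1, so x_1 leaves.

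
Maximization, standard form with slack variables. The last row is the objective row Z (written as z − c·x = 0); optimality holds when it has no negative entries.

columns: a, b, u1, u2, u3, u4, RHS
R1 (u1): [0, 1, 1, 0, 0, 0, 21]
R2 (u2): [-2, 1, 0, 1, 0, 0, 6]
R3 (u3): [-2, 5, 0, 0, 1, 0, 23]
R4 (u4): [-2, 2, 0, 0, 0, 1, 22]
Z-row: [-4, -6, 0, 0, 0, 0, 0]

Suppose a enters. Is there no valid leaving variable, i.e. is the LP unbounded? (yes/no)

yes

Every constraint-row entry in column a is ≤ 0, so increasing a is unbounded.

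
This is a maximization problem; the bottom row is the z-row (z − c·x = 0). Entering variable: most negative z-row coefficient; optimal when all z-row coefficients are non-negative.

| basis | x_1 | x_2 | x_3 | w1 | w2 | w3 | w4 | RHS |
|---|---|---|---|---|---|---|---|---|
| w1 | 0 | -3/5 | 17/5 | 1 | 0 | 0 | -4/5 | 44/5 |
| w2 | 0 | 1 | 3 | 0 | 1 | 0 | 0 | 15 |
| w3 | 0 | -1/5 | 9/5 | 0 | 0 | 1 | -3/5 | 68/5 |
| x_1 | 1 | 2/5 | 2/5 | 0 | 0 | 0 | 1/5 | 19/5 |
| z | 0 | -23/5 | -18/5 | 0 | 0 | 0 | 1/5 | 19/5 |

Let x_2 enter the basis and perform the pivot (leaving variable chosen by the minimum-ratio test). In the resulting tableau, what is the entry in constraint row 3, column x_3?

2

Ratio test on column x_2 — row 1: entry -3/5 ≤ 0; row 2: 15/1 = 15; row 3: entry -1/5 ≤ 0; row 4: (19/5)/(2/5) = 19/2. Minimum is 19/2 at row 4 (x_1 leaves); pivot element 2/5.
Divide row 4 by 2/5; eliminate column x_2 from the other rows.
Row 3 update in column x_3: 9/5 − (-1/5)·1 = 2.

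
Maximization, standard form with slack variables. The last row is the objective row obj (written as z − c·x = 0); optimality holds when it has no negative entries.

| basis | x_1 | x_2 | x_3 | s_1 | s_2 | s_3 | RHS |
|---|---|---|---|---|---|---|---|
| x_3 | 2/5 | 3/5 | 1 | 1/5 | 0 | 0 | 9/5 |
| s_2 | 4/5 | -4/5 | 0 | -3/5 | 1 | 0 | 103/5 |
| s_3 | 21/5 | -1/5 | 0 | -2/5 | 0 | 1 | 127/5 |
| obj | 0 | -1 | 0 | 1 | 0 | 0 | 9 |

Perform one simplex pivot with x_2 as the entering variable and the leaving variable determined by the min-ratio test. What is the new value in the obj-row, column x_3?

5/3

Ratio test on column x_2 — row 1: (9/5)/(3/5) = 3; row 2: entry -4/5 ≤ 0; row 3: entry -1/5 ≤ 0. Minimum is 3 at row 1 (x_3 leaves); pivot element 3/5.
Divide row 1 by 3/5; eliminate column x_2 from the other rows.
obj-row update in column x_3: 0 − (-1)·(5/3) = 5/3.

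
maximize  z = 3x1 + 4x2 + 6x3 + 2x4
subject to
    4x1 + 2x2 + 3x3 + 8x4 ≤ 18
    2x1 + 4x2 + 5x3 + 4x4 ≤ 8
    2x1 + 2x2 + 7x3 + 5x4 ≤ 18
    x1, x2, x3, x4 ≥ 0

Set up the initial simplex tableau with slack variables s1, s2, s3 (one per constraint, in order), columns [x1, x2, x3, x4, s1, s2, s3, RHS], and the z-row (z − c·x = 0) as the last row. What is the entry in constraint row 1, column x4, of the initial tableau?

8

Constraint 1 has coefficient 8 on x4.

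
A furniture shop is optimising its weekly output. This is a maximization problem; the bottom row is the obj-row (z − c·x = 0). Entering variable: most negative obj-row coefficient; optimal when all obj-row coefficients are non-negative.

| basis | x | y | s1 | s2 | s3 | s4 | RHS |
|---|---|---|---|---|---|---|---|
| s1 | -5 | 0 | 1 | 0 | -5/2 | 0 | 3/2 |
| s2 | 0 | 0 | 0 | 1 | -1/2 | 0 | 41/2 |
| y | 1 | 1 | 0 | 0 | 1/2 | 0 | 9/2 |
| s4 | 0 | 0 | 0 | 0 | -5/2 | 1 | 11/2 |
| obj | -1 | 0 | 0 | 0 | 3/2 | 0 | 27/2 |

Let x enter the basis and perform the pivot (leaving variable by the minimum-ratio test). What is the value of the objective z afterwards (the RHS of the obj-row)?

18

Ratio test on column x — row 1: entry -5 ≤ 0; row 2: entry 0 ≤ 0; row 3: (9/2)/1 = 9/2; row 4: entry 0 ≤ 0. Minimum is 9/2 at row 3 (y leaves); pivot element 1.
Pivot on row 3; the obj-row RHS becomes 27/2 − (-1)·(9/2) = 18.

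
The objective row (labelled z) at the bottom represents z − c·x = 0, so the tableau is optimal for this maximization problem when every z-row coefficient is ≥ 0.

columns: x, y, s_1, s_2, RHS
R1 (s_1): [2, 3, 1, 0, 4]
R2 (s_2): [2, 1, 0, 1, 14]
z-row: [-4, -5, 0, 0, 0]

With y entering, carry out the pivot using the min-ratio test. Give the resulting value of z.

20/3

Ratio test on column y — row 1: 4/3 = 4/3; row 2: 14/1 = 14. Minimum is 4/3 at row 1 (s_1 leaves); pivot element 3.
Pivot on row 1; the z-row RHS becomes 0 − (-5)·(4/3) = 20/3.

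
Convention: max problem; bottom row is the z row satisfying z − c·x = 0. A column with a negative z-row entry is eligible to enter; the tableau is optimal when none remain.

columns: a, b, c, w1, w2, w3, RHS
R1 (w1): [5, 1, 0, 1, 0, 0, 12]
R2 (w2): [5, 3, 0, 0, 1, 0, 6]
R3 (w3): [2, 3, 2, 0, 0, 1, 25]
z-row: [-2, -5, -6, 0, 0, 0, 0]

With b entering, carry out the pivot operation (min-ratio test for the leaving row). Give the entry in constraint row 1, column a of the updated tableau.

10/3

Ratio test on column b — row 1: 12/1 = 12; row 2: 6/3 = 2; row 3: 25/3 = 25/3. Minimum is 2 at row 2 (w2 leaves); pivot element 3.
Divide row 2 by 3; eliminate column b from the other rows.
Row 1 update in column a: 5 − 1·(5/3) = 10/3.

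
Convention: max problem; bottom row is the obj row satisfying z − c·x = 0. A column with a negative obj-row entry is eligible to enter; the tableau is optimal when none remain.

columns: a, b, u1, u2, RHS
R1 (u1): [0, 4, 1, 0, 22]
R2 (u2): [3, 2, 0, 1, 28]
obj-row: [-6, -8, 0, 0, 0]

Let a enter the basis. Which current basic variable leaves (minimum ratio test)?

u2

Column a entries and ratios — u1: 0 ≤ 0, skip; u2: 28/3 = 28/3.
Smallest ratio is 28/3 in the row of u2, so u2 leaves.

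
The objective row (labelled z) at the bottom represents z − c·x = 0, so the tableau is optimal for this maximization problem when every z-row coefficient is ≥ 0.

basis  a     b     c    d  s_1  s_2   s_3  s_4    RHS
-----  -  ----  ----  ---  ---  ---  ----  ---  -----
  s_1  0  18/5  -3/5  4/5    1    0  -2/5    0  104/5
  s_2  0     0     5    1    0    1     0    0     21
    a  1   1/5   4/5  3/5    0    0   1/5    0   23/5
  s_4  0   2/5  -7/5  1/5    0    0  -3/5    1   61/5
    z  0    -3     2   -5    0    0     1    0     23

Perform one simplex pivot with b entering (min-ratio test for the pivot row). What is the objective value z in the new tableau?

121/3

Ratio test on column b — row 1: (104/5)/(18/5) = 52/9; row 2: entry 0 ≤ 0; row 3: (23/5)/(1/5) = 23; row 4: (61/5)/(2/5) = 61/2. Minimum is 52/9 at row 1 (s_1 leaves); pivot element 18/5.
Pivot on row 1; the z-row RHS becomes 23 − (-3)·(52/9) = 121/3.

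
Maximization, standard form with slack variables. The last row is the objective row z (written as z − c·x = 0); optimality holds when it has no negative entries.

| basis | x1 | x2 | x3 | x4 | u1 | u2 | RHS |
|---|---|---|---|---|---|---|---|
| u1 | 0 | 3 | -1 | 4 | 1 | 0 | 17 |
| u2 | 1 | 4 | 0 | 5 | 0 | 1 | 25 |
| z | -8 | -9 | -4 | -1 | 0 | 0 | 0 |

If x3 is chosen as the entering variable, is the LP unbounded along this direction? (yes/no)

Every constraint-row entry in column x3 is ≤ 0, so increasing x3 is unbounded.

yes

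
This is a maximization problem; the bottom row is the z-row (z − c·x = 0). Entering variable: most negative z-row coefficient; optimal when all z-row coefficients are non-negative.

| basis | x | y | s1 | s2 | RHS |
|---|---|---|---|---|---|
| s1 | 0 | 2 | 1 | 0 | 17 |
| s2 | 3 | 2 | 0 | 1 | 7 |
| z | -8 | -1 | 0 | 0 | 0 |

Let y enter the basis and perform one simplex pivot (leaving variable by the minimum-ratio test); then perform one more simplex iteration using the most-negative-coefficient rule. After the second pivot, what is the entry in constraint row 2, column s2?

Ratio test on column y — row 1: 17/2 = 17/2; row 2: 7/2 = 7/2. Minimum is 7/2 at row 2 (s2 leaves); pivot element 2.
Divide row 2 by 2; eliminate column y from the other rows.
Second iteration: most negative z-row entry is -13/2 in column x, so x enters.
Ratio test on column x — row 1: entry -3 ≤ 0; row 2: (7/2)/(3/2) = 7/3. Minimum is 7/3 at row 2 (y leaves); pivot element 3/2.
Divide row 2 by 3/2; eliminate column x from the other rows.
After both pivots, the entry at constraint row 2, column s2 is 1/3.

1/3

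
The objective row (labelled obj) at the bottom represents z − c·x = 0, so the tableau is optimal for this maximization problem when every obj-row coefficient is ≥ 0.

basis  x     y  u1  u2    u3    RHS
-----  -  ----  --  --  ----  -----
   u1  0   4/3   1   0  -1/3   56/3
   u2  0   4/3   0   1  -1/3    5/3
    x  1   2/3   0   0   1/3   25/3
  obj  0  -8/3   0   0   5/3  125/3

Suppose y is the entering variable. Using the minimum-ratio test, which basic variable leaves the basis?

Column y entries and ratios — u1: (56/3)/(4/3) = 14; u2: (5/3)/(4/3) = 5/4; x: (25/3)/(2/3) = 25/2.
Smallest ratio is 5/4 in the row of u2, so u2 leaves.

u2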